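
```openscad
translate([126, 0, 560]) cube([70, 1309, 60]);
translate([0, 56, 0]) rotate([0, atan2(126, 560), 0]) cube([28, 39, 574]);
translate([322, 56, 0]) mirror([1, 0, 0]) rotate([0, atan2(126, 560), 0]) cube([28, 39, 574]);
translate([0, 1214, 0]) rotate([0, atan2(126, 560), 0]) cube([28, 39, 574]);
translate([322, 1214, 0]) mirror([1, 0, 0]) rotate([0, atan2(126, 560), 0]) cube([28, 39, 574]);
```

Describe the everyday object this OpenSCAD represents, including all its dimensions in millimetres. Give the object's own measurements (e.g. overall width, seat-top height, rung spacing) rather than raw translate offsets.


A sawhorse. A 70×1309×60 mm beam (x, y, z) sits on two A-frame leg pairs. Each pair is two raked legs of 28×39 mm section (39 mm along y) splaying symmetrically in x. Each leg rises 560 mm vertically over 126 mm of horizontal reach and is 574 mm long along its own axis. Every leg's outer bottom edge rests on the floor and its outer top edge meets a bottom edge of the beam — the left legs (tilting toward +x) meet the beam's −x bottom edge, the right legs (their mirror images, tilting toward −x) meet its +x bottom edge — so the leg tops tuck under the beam, the beam's underside is 560 mm above the floor, and the feet are 322 mm apart outside-to-outside with the beam centred between them. The two leg pairs are set in 56 mm from either end of the beam.


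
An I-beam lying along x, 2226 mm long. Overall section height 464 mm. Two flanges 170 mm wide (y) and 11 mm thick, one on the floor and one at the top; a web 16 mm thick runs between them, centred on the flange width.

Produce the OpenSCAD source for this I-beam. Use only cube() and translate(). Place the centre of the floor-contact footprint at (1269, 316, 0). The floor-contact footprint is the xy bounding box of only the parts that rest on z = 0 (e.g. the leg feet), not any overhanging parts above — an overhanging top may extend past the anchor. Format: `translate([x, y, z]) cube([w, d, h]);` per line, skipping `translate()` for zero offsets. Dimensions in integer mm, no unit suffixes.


translate([156, 231, 0]) cube([2226, 170, 11]);
translate([156, 308, 11]) cube([2226, 16, 442]);
translate([156, 231, 453]) cube([2226, 170, 11]);


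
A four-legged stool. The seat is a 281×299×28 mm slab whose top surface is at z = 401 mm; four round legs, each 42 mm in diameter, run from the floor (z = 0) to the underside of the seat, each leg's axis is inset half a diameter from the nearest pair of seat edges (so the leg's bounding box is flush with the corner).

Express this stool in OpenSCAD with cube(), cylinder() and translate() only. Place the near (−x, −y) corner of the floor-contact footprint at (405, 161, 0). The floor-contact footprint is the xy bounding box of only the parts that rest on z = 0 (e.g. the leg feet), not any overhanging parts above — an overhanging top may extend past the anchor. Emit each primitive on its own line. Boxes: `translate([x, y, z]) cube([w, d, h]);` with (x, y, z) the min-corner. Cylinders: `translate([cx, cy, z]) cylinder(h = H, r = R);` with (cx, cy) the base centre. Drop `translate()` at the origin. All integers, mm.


translate([405, 161, 373]) cube([281, 299, 28]);
translate([426, 182, 0]) cylinder(h = 373, r = 21);
translate([665, 182, 0]) cylinder(h = 373, r = 21);
translate([426, 439, 0]) cylinder(h = 373, r = 21);
translate([665, 439, 0]) cylinder(h = 373, r = 21);


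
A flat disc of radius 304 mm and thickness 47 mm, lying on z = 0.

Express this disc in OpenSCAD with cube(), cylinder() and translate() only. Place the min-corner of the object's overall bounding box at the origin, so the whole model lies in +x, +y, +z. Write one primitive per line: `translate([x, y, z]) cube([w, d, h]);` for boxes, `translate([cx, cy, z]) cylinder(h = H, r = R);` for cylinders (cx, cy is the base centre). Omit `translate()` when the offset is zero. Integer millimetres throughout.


translate([304, 304, 0]) cylinder(h = 47, r = 304);


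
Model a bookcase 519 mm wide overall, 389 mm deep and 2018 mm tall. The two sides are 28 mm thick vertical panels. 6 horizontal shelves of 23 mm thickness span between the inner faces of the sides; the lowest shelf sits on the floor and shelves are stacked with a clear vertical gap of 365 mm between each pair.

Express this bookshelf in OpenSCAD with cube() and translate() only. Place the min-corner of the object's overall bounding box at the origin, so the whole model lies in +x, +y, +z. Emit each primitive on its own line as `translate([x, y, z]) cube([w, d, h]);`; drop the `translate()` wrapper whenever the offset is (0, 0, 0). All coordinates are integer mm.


cube([28, 389, 2018]);
translate([491, 0, 0]) cube([28, 389, 2018]);
translate([28, 0, 0]) cube([463, 389, 23]);
translate([28, 0, 388]) cube([463, 389, 23]);
translate([28, 0, 776]) cube([463, 389, 23]);
translate([28, 0, 1164]) cube([463, 389, 23]);
translate([28, 0, 1552]) cube([463, 389, 23]);
translate([28, 0, 1940]) cube([463, 389, 23]);


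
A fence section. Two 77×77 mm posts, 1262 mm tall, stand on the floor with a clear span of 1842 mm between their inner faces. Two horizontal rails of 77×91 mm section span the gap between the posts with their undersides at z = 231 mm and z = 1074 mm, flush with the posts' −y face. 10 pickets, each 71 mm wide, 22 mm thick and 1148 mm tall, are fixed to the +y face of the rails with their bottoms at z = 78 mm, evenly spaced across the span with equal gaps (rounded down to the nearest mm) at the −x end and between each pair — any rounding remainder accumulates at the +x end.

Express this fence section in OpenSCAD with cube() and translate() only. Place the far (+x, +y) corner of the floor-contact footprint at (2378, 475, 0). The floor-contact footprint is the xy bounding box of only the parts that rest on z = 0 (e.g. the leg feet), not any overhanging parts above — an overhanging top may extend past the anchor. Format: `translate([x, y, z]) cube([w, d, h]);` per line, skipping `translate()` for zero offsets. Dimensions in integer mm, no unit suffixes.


translate([382, 398, 0]) cube([77, 77, 1262]);
translate([2301, 398, 0]) cube([77, 77, 1262]);
translate([459, 398, 231]) cube([1842, 77, 91]);
translate([459, 398, 1074]) cube([1842, 77, 91]);
translate([561, 475, 78]) cube([71, 22, 1148]);
translate([734, 475, 78]) cube([71, 22, 1148]);
translate([907, 475, 78]) cube([71, 22, 1148]);
translate([1080, 475, 78]) cube([71, 22, 1148]);
translate([1253, 475, 78]) cube([71, 22, 1148]);
translate([1426, 475, 78]) cube([71, 22, 1148]);
translate([1599, 475, 78]) cube([71, 22, 1148]);
translate([1772, 475, 78]) cube([71, 22, 1148]);
translate([1945, 475, 78]) cube([71, 22, 1148]);
translate([2118, 475, 78]) cube([71, 22, 1148]);


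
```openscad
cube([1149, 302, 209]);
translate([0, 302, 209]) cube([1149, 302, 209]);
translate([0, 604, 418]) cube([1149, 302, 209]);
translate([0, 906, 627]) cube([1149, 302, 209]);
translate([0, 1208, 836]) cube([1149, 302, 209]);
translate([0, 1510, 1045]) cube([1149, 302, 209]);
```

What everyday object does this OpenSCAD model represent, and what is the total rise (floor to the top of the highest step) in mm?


A staircase. The total rise is 1254 mm.

6 identical blocks, each offset up and back from the previous — a staircase. Each step is 209 mm tall and there are 6 of them, so the total rise is 6 × 209 = 1254 mm.


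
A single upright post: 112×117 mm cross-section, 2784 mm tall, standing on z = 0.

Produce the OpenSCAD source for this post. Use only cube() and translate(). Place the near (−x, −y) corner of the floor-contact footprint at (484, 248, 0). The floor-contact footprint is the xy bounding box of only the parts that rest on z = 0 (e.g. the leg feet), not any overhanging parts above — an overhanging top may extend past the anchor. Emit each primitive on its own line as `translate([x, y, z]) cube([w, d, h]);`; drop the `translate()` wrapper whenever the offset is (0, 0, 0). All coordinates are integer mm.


translate([484, 248, 0]) cube([112, 117, 2784]);


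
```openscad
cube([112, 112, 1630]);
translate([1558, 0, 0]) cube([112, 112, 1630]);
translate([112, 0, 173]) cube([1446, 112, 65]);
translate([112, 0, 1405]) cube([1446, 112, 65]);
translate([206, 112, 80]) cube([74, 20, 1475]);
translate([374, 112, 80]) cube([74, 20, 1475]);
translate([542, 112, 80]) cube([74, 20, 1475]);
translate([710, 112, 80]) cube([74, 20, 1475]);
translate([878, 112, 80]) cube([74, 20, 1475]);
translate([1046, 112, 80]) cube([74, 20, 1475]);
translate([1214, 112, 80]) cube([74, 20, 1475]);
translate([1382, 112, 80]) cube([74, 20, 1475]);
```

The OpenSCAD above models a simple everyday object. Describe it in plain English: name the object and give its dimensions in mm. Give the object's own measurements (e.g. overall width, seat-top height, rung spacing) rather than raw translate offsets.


A fence section. Two 112×112 mm posts, 1630 mm tall, stand on the floor with a clear span of 1446 mm between their inner faces. Two horizontal rails of 112×65 mm section span the gap between the posts with their undersides at z = 173 mm and z = 1405 mm, flush with the posts' −y face. 8 pickets, each 74 mm wide, 20 mm thick and 1475 mm tall, are fixed to the +y face of the rails with their bottoms at z = 80 mm, spaced across the span with a 94 mm gap after the −x post and between neighbouring pickets, with 102 mm left before the +x post.


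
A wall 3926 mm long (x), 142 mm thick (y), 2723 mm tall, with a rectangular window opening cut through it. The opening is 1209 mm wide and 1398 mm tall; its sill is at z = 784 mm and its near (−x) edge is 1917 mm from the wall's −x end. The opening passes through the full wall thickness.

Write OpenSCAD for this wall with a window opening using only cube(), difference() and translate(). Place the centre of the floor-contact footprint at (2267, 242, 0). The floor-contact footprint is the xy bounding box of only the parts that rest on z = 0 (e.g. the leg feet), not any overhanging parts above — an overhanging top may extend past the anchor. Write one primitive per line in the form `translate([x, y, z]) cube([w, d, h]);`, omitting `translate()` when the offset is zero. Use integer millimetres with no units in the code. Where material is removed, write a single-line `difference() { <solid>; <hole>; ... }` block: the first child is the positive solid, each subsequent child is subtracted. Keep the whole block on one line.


difference() { translate([304, 171, 0]) cube([3926, 142, 2723]); translate([2221, 171, 784]) cube([1209, 142, 1398]); }


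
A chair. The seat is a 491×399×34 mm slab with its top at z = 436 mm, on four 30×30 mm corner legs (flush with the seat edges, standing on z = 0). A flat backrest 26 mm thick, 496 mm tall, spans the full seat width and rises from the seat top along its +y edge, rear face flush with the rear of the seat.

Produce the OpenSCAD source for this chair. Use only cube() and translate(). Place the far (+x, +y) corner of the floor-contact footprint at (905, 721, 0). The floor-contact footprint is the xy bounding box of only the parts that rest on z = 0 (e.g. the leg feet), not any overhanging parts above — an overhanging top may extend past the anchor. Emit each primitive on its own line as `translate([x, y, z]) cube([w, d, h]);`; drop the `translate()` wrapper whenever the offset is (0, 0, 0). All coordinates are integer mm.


translate([414, 322, 402]) cube([491, 399, 34]);
translate([414, 322, 0]) cube([30, 30, 402]);
translate([875, 322, 0]) cube([30, 30, 402]);
translate([414, 691, 0]) cube([30, 30, 402]);
translate([875, 691, 0]) cube([30, 30, 402]);
translate([414, 695, 436]) cube([491, 26, 496]);


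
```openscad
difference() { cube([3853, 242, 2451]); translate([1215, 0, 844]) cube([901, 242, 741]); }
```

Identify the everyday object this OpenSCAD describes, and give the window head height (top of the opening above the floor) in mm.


A wall with a window opening. The window head height is 1585 mm.

A wall with a rectangular opening subtracted — a window. Sill at z = 844, opening 741 mm tall, so the head is at 844 + 741 = 1585 mm.


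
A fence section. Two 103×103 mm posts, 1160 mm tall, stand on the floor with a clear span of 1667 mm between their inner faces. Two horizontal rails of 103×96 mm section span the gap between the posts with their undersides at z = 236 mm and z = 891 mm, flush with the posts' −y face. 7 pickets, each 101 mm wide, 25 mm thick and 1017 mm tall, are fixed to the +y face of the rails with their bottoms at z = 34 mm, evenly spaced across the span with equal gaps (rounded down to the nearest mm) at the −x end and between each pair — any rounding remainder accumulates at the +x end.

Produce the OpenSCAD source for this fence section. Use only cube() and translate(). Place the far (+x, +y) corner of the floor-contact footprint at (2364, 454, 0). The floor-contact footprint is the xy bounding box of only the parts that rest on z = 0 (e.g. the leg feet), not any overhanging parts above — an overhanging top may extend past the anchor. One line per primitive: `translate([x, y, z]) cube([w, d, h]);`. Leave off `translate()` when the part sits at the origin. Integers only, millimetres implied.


translate([491, 351, 0]) cube([103, 103, 1160]);
translate([2261, 351, 0]) cube([103, 103, 1160]);
translate([594, 351, 236]) cube([1667, 103, 96]);
translate([594, 351, 891]) cube([1667, 103, 96]);
translate([714, 454, 34]) cube([101, 25, 1017]);
translate([935, 454, 34]) cube([101, 25, 1017]);
translate([1156, 454, 34]) cube([101, 25, 1017]);
translate([1377, 454, 34]) cube([101, 25, 1017]);
translate([1598, 454, 34]) cube([101, 25, 1017]);
translate([1819, 454, 34]) cube([101, 25, 1017]);
translate([2040, 454, 34]) cube([101, 25, 1017]);


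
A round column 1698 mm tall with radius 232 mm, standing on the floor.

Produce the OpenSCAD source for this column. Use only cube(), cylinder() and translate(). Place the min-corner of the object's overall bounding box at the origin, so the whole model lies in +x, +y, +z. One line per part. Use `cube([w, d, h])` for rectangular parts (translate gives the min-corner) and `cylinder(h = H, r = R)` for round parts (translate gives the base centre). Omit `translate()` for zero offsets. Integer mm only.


translate([232, 232, 0]) cylinder(h = 1698, r = 232);


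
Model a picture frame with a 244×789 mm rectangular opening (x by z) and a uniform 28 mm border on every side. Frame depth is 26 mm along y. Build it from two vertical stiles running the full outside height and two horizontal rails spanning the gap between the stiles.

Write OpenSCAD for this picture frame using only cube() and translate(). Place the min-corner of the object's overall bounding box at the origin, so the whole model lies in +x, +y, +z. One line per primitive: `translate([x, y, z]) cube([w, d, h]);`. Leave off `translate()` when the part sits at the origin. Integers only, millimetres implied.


cube([28, 26, 845]);
translate([272, 0, 0]) cube([28, 26, 845]);
translate([28, 0, 0]) cube([244, 26, 28]);
translate([28, 0, 817]) cube([244, 26, 28]);


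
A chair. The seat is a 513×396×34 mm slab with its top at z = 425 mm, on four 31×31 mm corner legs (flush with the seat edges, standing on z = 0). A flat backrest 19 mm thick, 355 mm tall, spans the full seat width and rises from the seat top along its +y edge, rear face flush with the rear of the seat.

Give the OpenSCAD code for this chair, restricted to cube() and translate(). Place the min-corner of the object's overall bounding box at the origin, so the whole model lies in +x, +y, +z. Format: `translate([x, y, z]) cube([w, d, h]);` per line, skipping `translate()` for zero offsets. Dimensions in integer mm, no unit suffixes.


// leg_h = 425 - 34 = 391
translate([0, 0, 391]) cube([513, 396, 34]);
cube([31, 31, 391]);
translate([482, 0, 0]) cube([31, 31, 391]);
translate([0, 365, 0]) cube([31, 31, 391]);
translate([482, 365, 0]) cube([31, 31, 391]);
translate([0, 377, 425]) cube([513, 19, 355]);


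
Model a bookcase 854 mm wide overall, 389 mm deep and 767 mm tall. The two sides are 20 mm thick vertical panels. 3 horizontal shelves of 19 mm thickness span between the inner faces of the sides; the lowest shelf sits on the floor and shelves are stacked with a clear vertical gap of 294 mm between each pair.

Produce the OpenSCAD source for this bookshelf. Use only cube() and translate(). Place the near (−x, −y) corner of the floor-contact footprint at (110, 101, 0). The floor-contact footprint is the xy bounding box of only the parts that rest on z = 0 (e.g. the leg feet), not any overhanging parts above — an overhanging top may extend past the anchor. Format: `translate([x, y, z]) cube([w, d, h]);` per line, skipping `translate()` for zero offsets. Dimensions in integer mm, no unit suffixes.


translate([110, 101, 0]) cube([20, 389, 767]);
translate([944, 101, 0]) cube([20, 389, 767]);
translate([130, 101, 0]) cube([814, 389, 19]);
translate([130, 101, 313]) cube([814, 389, 19]);
translate([130, 101, 626]) cube([814, 389, 19]);


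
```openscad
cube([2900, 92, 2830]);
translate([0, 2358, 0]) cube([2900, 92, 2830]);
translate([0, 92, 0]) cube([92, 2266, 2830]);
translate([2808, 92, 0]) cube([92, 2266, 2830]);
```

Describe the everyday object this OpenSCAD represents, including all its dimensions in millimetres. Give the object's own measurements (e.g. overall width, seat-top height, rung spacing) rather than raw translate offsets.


The wall frame of a small rectangular building: four walls, each 2830 mm tall and 92 mm thick, enclosing a footprint 2900 mm (x) by 2450 mm (y) outside-to-outside, with no floor or roof. The front and back walls (the −y and +y sides) span the full width; the two side walls fit between them.


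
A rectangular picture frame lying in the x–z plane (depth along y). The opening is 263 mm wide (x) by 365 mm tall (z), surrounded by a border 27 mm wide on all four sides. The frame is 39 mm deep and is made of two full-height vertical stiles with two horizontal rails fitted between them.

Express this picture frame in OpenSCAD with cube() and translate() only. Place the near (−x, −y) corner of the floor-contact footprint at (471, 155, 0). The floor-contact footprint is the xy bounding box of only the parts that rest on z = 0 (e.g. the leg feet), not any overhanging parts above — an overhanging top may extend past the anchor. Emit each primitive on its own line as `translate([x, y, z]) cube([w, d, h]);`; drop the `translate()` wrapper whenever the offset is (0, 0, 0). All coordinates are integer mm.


translate([471, 155, 0]) cube([27, 39, 419]);
translate([761, 155, 0]) cube([27, 39, 419]);
translate([498, 155, 0]) cube([263, 39, 27]);
translate([498, 155, 392]) cube([263, 39, 27]);


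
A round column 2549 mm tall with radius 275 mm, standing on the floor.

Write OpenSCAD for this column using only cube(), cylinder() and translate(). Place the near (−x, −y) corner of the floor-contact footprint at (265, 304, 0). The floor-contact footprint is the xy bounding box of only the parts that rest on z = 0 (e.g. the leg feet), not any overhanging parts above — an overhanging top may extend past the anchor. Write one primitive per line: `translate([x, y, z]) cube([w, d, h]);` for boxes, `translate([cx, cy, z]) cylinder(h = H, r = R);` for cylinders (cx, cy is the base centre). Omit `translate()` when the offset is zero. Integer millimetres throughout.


translate([540, 579, 0]) cylinder(h = 2549, r = 275);


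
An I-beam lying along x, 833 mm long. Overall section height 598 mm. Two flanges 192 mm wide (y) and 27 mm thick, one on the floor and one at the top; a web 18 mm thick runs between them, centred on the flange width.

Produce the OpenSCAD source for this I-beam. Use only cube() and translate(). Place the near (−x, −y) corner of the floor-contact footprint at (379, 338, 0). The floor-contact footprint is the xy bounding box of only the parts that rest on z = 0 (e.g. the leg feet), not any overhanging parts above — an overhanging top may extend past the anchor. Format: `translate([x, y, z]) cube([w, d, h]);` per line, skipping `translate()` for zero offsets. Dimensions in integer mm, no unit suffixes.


translate([379, 338, 0]) cube([833, 192, 27]);
translate([379, 425, 27]) cube([833, 18, 544]);
translate([379, 338, 571]) cube([833, 192, 27]);


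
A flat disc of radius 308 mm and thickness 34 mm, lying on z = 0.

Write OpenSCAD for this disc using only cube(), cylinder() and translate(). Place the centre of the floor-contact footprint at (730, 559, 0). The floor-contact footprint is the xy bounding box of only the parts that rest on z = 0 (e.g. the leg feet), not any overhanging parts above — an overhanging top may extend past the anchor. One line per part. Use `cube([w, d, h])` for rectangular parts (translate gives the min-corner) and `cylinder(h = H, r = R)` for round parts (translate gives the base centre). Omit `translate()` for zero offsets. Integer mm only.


translate([730, 559, 0]) cylinder(h = 34, r = 308);


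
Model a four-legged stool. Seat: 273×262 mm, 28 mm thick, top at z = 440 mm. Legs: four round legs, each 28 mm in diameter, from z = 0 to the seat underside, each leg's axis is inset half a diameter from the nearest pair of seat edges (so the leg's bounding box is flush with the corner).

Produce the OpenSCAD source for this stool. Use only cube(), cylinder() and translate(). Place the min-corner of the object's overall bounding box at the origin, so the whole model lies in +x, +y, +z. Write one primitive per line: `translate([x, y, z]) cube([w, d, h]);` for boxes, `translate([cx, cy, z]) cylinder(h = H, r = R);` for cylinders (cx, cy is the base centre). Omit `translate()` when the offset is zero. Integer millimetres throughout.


// leg_h = 440 - 28 = 412
translate([0, 0, 412]) cube([273, 262, 28]);
translate([14, 14, 0]) cylinder(h = 412, r = 14);
translate([259, 14, 0]) cylinder(h = 412, r = 14);
translate([14, 248, 0]) cylinder(h = 412, r = 14);
translate([259, 248, 0]) cylinder(h = 412, r = 14);


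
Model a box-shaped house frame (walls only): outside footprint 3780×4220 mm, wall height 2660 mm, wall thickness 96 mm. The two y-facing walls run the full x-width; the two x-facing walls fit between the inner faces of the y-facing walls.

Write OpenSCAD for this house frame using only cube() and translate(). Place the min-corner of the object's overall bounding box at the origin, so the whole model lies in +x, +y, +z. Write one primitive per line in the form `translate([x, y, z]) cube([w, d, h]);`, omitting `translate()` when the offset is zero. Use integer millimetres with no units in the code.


cube([3780, 96, 2660]);
translate([0, 4124, 0]) cube([3780, 96, 2660]);
translate([0, 96, 0]) cube([96, 4028, 2660]);
translate([3684, 96, 0]) cube([96, 4028, 2660]);


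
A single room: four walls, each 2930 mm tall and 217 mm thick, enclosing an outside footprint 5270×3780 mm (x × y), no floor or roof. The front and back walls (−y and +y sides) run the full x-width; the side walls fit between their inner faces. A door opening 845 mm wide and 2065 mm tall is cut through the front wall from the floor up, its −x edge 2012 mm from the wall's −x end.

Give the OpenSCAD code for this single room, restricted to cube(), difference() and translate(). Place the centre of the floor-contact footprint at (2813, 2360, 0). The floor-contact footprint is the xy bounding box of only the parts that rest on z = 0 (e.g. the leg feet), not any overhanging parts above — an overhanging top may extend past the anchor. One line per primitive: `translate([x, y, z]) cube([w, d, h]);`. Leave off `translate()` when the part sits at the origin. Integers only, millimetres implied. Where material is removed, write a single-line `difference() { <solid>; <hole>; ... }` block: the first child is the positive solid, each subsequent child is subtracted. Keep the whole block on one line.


difference() { translate([178, 470, 0]) cube([5270, 217, 2930]); translate([2190, 470, 0]) cube([845, 217, 2065]); }
translate([178, 4033, 0]) cube([5270, 217, 2930]);
translate([178, 687, 0]) cube([217, 3346, 2930]);
translate([5231, 687, 0]) cube([217, 3346, 2930]);


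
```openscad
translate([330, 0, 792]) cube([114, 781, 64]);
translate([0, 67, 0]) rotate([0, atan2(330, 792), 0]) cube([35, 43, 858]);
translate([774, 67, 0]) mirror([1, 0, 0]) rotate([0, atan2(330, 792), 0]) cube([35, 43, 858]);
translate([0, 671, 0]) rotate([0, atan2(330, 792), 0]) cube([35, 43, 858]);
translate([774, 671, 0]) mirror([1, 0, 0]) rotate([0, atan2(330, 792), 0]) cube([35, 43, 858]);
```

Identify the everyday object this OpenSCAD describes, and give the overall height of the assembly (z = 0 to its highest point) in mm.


A sawhorse. The overall height is 856 mm.

A beam across two mirrored pairs of raked legs — a sawhorse. The beam's underside is at z = 792 (matching the legs' vertical rise in atan2(330, 792)) and the beam is 64 mm tall, so its top is at 792 + 64 = 856 mm. The raked legs top out at the beam's underside, so that is the highest point.


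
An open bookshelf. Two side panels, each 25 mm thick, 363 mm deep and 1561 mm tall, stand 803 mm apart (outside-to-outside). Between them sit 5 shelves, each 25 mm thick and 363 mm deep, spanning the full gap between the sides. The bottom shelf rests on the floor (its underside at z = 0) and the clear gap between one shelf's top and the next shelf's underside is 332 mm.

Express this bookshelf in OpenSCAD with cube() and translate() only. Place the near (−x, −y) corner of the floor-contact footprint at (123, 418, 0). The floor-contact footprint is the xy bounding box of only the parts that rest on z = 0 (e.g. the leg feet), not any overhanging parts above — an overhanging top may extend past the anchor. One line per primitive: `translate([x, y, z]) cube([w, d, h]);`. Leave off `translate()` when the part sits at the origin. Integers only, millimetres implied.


translate([123, 418, 0]) cube([25, 363, 1561]);
translate([901, 418, 0]) cube([25, 363, 1561]);
translate([148, 418, 0]) cube([753, 363, 25]);
translate([148, 418, 357]) cube([753, 363, 25]);
translate([148, 418, 714]) cube([753, 363, 25]);
translate([148, 418, 1071]) cube([753, 363, 25]);
translate([148, 418, 1428]) cube([753, 363, 25]);


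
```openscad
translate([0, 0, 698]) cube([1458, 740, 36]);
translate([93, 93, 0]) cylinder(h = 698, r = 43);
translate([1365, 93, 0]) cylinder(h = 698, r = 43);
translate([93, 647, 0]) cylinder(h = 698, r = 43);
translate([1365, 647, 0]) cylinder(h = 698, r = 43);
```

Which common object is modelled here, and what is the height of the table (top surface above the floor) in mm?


A table. The table height is 734 mm.

A 1458×740×36 slab sits at z = 698 on four Ø86 mm round legs — a table. The top surface is at 698 + 36 = 734 mm.


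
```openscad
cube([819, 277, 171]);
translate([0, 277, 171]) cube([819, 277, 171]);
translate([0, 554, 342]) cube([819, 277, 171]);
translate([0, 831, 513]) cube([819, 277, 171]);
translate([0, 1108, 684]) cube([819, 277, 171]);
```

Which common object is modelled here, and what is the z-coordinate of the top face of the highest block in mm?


A staircase. The total rise is 855 mm.

5 identical blocks, each offset up and back from the previous — a staircase. Each step is 171 mm tall and there are 5 of them, so the total rise is 5 × 171 = 855 mm.


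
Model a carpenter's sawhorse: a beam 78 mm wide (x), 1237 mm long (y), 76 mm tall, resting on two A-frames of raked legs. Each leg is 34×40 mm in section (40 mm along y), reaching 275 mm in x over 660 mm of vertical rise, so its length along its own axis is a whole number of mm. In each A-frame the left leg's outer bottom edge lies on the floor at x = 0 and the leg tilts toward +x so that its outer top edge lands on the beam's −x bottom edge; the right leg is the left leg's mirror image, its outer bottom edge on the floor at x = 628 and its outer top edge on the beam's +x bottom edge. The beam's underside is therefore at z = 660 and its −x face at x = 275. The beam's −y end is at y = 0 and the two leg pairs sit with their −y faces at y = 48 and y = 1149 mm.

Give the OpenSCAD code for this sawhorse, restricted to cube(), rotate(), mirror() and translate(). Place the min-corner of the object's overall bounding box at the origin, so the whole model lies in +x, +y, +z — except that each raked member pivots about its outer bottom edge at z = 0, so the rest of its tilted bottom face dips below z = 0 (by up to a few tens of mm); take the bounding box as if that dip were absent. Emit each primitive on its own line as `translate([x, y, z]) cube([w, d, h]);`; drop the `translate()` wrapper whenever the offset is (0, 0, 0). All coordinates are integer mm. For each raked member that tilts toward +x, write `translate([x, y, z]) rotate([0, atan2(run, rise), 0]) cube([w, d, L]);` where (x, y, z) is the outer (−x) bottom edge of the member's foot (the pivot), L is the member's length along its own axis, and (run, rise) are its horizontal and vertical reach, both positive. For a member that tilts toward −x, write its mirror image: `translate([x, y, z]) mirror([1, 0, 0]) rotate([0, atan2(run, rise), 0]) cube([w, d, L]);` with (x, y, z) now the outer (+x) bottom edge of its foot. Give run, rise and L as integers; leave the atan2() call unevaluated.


translate([275, 0, 660]) cube([78, 1237, 76]);
translate([0, 48, 0]) rotate([0, atan2(275, 660), 0]) cube([34, 40, 715]);
translate([628, 48, 0]) mirror([1, 0, 0]) rotate([0, atan2(275, 660), 0]) cube([34, 40, 715]);
translate([0, 1149, 0]) rotate([0, atan2(275, 660), 0]) cube([34, 40, 715]);
translate([628, 1149, 0]) mirror([1, 0, 0]) rotate([0, atan2(275, 660), 0]) cube([34, 40, 715]);


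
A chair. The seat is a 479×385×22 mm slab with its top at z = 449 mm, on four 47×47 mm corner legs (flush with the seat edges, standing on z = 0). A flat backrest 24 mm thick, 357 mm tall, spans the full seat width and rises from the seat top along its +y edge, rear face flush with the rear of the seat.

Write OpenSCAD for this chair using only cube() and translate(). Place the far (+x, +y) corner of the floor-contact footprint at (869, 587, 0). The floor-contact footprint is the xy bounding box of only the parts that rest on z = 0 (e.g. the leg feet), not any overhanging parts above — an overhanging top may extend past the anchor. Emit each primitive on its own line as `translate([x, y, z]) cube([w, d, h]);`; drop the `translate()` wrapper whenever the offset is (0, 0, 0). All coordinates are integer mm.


translate([390, 202, 427]) cube([479, 385, 22]);
translate([390, 202, 0]) cube([47, 47, 427]);
translate([822, 202, 0]) cube([47, 47, 427]);
translate([390, 540, 0]) cube([47, 47, 427]);
translate([822, 540, 0]) cube([47, 47, 427]);
translate([390, 563, 449]) cube([479, 24, 357]);


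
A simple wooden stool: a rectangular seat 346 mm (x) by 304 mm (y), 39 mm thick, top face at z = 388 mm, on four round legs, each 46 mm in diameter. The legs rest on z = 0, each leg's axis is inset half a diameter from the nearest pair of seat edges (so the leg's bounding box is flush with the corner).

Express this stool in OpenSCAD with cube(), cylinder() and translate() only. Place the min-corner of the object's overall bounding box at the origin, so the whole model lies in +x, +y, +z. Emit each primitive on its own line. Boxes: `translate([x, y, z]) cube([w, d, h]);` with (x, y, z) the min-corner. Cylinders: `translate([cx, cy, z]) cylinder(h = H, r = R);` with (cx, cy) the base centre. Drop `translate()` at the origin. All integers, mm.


translate([0, 0, 349]) cube([346, 304, 39]);
translate([23, 23, 0]) cylinder(h = 349, r = 23);
translate([323, 23, 0]) cylinder(h = 349, r = 23);
translate([23, 281, 0]) cylinder(h = 349, r = 23);
translate([323, 281, 0]) cylinder(h = 349, r = 23);


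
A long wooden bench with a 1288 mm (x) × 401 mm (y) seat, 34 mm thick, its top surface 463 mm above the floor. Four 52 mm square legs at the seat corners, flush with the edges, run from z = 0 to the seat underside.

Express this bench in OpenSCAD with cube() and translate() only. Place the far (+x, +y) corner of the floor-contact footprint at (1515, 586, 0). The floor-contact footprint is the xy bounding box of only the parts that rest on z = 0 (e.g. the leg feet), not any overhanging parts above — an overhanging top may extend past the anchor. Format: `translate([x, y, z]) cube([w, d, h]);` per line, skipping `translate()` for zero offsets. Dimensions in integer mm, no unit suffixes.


translate([227, 185, 429]) cube([1288, 401, 34]);
translate([227, 185, 0]) cube([52, 52, 429]);
translate([227, 534, 0]) cube([52, 52, 429]);
translate([1463, 185, 0]) cube([52, 52, 429]);
translate([1463, 534, 0]) cube([52, 52, 429]);


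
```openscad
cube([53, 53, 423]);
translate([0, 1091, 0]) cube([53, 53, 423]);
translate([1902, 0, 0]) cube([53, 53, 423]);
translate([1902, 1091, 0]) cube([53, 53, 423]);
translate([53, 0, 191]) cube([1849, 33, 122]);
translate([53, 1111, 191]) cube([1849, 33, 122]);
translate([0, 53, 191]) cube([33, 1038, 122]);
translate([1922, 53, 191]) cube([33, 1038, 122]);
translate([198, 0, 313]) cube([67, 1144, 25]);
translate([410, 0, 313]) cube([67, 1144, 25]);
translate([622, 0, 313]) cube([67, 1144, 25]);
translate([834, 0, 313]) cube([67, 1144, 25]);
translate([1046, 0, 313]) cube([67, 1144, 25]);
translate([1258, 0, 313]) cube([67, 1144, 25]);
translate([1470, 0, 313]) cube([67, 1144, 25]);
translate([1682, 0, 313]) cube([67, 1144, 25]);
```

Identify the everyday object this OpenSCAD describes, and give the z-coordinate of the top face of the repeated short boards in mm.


A bed frame. The slat-top height is 338 mm.

Four posts, four rails, and a row of slats — a bed frame. Slats sit on the rails at z = 191 + 122 = 313; with slat thickness 25, the top is 338 mm.


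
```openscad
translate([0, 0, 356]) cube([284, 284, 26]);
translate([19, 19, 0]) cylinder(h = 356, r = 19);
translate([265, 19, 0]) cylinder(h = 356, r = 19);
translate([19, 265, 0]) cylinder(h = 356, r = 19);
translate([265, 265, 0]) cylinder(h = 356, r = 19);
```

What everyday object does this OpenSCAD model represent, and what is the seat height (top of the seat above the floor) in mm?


A stool. The seat height is 382 mm.

A 284×284×26 slab at z = 356 on four corner cylinders — a stool. The seat top is 356 + 26 = 382 mm.


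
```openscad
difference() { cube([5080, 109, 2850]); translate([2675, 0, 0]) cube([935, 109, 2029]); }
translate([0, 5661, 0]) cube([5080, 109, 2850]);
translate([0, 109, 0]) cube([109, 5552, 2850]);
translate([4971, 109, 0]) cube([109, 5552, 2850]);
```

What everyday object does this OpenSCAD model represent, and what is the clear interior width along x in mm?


A single room. The interior width is 4862 mm.

Four walls enclosing a rectangle with a door in the front wall — a room. Outside width 5080 minus two 109 mm walls gives 4862 mm.


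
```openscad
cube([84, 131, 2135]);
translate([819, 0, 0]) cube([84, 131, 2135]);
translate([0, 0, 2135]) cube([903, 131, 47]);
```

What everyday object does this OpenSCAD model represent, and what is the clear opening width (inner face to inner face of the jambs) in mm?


A door frame. The clear opening width is 735 mm.

Two 2135 mm tall posts with a header on top — a door frame. The left jamb is 84 mm wide at x = 0; the right jamb starts at x = 819. The clear opening is 819 − 84 = 735 mm.


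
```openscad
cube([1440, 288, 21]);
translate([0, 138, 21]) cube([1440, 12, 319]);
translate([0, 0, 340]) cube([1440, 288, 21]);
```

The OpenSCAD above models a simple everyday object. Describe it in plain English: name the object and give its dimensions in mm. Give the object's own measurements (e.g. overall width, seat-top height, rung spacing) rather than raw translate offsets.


An I-beam lying along x, 1440 mm long. Overall section height 361 mm. Two flanges 288 mm wide (y) and 21 mm thick, one on the floor and one at the top; a web 12 mm thick runs between them, centred on the flange width.


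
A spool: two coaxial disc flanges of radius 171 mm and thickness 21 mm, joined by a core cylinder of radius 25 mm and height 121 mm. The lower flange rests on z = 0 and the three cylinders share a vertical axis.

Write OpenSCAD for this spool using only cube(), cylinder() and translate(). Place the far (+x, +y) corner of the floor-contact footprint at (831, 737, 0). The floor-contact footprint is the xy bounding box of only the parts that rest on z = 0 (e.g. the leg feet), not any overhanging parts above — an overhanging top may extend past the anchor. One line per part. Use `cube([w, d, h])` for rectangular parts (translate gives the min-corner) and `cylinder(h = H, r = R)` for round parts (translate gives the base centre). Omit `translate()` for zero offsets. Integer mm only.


translate([660, 566, 0]) cylinder(h = 21, r = 171);
translate([660, 566, 21]) cylinder(h = 121, r = 25);
translate([660, 566, 142]) cylinder(h = 21, r = 171);


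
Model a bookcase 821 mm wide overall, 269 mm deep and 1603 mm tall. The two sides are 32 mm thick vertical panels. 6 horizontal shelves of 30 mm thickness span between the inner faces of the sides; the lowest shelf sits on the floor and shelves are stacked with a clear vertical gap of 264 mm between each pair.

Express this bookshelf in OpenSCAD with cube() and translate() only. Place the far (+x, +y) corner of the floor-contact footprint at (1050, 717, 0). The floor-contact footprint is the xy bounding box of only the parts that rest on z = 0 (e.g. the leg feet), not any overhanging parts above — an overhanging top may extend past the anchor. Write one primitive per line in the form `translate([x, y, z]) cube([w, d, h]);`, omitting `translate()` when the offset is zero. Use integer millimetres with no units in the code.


translate([229, 448, 0]) cube([32, 269, 1603]);
translate([1018, 448, 0]) cube([32, 269, 1603]);
translate([261, 448, 0]) cube([757, 269, 30]);
translate([261, 448, 294]) cube([757, 269, 30]);
translate([261, 448, 588]) cube([757, 269, 30]);
translate([261, 448, 882]) cube([757, 269, 30]);
translate([261, 448, 1176]) cube([757, 269, 30]);
translate([261, 448, 1470]) cube([757, 269, 30]);


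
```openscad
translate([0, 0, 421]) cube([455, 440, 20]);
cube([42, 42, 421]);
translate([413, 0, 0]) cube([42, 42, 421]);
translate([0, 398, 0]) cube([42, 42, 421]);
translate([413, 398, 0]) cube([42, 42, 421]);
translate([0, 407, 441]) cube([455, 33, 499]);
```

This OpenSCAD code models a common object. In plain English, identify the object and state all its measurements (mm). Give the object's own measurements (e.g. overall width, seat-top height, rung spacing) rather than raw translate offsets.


A chair. The seat is a 455×440×20 mm slab with its top at z = 441 mm, on four 42×42 mm corner legs (flush with the seat edges, standing on z = 0). A flat backrest 33 mm thick, 499 mm tall, spans the full seat width and rises from the seat top along its +y edge, rear face flush with the rear of the seat.


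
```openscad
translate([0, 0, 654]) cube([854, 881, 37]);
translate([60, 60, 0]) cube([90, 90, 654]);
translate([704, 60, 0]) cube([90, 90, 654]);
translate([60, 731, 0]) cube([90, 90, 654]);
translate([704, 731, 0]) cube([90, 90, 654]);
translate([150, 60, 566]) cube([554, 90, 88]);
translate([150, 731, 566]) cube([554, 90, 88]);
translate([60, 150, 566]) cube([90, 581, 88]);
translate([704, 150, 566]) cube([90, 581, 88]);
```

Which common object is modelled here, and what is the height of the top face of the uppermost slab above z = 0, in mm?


A table. The table height is 691 mm.

A 854×881×37 slab sits at z = 654 on four 90 mm square posts — a table. The top surface is at 654 + 37 = 691 mm.


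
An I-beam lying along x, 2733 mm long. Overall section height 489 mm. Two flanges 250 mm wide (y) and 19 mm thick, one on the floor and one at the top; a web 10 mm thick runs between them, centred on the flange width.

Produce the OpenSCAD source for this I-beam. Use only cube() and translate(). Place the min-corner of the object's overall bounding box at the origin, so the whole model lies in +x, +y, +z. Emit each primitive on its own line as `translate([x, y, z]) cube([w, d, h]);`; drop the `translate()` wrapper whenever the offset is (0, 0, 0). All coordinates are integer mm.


cube([2733, 250, 19]);
translate([0, 120, 19]) cube([2733, 10, 451]);
translate([0, 0, 470]) cube([2733, 250, 19]);
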